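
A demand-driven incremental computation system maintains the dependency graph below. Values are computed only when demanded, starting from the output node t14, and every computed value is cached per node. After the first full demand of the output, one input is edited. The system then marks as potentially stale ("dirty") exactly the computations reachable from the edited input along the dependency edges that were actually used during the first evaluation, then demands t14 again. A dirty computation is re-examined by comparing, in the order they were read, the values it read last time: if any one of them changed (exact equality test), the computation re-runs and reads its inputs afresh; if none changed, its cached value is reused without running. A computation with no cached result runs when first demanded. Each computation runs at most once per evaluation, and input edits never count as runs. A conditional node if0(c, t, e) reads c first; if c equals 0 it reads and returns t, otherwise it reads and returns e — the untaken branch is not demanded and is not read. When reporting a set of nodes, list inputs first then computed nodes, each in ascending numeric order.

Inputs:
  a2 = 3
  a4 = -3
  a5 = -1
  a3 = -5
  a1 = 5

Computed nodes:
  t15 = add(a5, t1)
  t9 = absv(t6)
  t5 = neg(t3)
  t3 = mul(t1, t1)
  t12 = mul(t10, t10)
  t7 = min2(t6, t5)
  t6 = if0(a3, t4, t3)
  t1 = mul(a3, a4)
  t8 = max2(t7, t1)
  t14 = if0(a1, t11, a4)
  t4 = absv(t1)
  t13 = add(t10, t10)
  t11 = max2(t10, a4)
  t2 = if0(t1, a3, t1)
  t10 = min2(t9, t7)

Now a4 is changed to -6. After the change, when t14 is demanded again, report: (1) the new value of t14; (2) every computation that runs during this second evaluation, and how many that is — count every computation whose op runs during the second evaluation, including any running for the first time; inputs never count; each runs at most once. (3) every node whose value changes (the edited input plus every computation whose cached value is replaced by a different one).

New value of t14: -6.
Computations that run: t14 — 1 in total.
Values that change: a4, t14.

First evaluation (everything demanded from the output):
  t14 = if0(a1=5 -> else branch a4) = -3

Propagation after the edit:
  t14: runs — a4 -3->-6; result -6.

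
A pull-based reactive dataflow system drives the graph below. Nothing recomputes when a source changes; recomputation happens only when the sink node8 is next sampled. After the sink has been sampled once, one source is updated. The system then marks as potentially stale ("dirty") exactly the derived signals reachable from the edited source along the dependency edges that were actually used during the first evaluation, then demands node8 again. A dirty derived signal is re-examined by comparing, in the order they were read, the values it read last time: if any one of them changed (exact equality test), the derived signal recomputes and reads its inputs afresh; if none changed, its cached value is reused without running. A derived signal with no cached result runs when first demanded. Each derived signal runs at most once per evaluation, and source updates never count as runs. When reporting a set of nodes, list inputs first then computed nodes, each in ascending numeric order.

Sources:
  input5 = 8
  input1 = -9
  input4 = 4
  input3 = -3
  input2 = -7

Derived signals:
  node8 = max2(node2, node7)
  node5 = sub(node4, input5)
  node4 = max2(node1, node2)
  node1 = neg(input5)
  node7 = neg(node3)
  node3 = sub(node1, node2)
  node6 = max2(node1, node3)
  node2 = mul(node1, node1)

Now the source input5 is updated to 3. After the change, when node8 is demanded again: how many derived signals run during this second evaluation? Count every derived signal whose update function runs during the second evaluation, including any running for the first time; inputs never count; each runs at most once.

First evaluation (everything demanded from the output):
  node1 = neg(8) = -8
  node2 = mul(-8, -8) = 64
  node3 = sub(-8, 64) = -72
  node7 = neg(-72) = 72
  node8 = max2(64, 72) = 72

Propagation after the edit:
  node1: runs — input5 8->3; result -3.
  node2: runs — node1 -8->-3; node1 -8->-3; result 9.
  node3: runs — node1 -8->-3; node2 64->9; result -12.
  node7: runs — node3 -72->-12; result 12.
  node8: runs — node2 64->9; node7 72->12; result 12.

Derived signals that run: node1, node2, node3, node7, node8 — 5 in total.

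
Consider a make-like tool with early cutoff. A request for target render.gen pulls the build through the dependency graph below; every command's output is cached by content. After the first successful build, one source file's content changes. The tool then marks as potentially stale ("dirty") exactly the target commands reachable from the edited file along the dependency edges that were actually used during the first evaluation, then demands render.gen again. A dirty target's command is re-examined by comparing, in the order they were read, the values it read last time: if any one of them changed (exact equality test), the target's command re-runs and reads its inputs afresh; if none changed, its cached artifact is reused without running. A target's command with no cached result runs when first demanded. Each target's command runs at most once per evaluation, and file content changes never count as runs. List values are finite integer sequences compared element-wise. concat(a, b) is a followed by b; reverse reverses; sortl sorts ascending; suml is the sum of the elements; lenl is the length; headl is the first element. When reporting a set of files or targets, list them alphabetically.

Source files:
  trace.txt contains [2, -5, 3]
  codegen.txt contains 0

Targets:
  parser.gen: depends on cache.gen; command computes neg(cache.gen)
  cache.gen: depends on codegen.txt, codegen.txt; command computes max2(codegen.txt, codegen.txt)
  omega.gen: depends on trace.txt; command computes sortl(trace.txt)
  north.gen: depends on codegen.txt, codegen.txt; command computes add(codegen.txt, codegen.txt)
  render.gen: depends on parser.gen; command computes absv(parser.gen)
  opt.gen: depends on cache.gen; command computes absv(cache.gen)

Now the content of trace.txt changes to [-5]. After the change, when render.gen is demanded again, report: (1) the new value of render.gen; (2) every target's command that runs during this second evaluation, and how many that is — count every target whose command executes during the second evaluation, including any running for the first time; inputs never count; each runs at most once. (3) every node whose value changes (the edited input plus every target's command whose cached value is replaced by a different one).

Demanding render.gen again yields 0.
0 target commands run: none.
The nodes whose values change: trace.txt.
Note the shortcut — trace.txt feeds only undemanded nodes, so no recomputation happens.

First demand of the output computes:
  cache.gen = max2(0, 0) = 0
  parser.gen = neg(0) = 0
  render.gen = absv(0) = 0

After the edit, cleaning proceeds:
  trace.txt only reaches undemanded nodes; the second demand re-runs nothing.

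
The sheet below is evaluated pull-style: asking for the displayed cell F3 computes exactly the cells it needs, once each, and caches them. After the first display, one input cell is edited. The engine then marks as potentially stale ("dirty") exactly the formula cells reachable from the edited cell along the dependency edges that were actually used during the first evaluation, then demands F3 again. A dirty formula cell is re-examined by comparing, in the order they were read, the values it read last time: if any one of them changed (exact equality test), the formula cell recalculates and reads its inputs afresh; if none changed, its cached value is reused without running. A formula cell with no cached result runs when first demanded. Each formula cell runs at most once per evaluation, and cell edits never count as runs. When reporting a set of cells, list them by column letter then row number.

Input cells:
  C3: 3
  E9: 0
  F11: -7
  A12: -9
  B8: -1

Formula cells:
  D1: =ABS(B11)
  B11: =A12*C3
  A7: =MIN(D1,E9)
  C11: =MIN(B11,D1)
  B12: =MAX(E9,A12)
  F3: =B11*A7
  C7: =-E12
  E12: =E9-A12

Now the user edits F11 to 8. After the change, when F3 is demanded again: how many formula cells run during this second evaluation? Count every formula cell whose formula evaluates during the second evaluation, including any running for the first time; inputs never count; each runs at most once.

0 formula cells run: none.
Note the shortcut — nothing in the graph depends on F11 at all, so no recomputation happens.

First demand of the output computes:
  B11 = -9 * 3 = -27
  D1 = ABS(-27) = 27
  A7 = MIN(27, 0) = 0
  F3 = -27 * 0 = 0

After the edit, cleaning proceeds:
  no node depends on F11 at all; the second demand re-runs nothing.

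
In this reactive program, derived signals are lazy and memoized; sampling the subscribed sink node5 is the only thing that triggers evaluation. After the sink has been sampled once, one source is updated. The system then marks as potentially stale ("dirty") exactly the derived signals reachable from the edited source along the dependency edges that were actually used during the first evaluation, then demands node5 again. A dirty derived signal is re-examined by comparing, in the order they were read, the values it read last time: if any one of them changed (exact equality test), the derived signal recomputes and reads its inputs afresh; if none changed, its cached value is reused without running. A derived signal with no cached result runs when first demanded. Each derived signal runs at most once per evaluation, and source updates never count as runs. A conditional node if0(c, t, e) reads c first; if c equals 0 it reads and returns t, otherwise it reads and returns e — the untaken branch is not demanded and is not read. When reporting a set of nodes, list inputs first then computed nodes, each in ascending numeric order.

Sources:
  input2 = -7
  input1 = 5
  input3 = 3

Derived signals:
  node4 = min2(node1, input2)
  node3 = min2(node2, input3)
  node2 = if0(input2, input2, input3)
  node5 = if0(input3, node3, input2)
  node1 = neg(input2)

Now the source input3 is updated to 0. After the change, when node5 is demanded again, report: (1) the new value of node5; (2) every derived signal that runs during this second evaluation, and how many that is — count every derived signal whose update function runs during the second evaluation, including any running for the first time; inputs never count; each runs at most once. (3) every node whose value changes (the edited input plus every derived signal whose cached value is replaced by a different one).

Demanding node5 again yields 0.
3 derived signals run: node2, node3, node5.
The nodes whose values change: input3, node5.
Note the branch switch — node2, node3 had no cache and run now for the first time.

First demand of the output computes:
  node5 = if0(input3=3 -> else branch input2) = -7

After the edit, cleaning proceeds:
  node2: had never run; runs now, result 0.
  node3: had never run; runs now, result 0.
  node5: a read changed (input3 3->0) — executes, giving 0.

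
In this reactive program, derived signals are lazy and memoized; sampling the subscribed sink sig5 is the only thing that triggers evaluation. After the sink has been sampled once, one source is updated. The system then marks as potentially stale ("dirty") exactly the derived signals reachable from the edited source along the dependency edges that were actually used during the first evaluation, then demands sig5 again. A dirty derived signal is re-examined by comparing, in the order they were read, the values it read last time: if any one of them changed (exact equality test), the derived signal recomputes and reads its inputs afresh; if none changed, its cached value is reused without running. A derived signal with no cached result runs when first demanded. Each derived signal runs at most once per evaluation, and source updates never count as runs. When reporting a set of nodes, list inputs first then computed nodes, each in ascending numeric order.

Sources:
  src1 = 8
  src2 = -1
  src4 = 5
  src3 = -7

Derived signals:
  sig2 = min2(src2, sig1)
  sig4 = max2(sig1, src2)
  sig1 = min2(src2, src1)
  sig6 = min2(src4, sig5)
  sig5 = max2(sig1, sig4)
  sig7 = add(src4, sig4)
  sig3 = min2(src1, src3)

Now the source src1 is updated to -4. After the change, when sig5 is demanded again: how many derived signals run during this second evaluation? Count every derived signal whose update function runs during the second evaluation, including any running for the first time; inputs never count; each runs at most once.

First demand of the output computes:
  sig1 = min2(-1, 8) = -1
  sig4 = max2(-1, -1) = -1
  sig5 = max2(-1, -1) = -1

After the edit, cleaning proceeds:
  sig1: a read changed (src1 8->-4) — executes, giving -4.
  sig4: a read changed (sig1 -1->-4) — executes, giving -1 — identical to its old value.
  sig5: a read changed (sig1 -1->-4) — executes, giving -1 — identical to its old value.

3 derived signals run: sig1, sig4, sig5.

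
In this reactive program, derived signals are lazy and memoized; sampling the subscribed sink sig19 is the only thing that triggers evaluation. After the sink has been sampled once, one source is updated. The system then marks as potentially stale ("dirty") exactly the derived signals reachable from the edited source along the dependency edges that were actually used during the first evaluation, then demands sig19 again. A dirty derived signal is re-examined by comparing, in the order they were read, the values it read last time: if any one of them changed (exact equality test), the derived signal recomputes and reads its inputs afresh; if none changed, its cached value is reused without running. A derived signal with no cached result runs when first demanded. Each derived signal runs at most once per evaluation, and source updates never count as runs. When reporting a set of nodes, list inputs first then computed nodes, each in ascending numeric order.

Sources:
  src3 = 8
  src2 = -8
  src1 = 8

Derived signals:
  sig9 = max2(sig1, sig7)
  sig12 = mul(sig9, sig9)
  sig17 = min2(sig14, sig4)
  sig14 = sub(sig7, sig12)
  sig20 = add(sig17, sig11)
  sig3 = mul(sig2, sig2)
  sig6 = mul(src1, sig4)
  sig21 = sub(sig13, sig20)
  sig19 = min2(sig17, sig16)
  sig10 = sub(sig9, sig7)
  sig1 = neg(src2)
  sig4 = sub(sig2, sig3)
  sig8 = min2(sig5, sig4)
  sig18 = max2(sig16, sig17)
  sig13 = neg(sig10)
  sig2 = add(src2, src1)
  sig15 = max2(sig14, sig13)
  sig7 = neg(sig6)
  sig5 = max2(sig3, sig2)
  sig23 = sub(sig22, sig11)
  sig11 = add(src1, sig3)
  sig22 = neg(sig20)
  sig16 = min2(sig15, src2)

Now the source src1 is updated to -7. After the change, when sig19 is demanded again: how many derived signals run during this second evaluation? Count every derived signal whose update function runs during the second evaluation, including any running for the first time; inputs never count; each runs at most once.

13 derived signals run: sig2, sig3, sig4, sig6, sig7, sig9, sig10, sig13, sig14, sig15, sig16, sig17, sig19.
Note where the cutoff bites: sig12 is checked, finds nothing changed, and keeps its cache.

First demand of the output computes:
  sig1 = neg(-8) = 8
  sig2 = add(-8, 8) = 0
  sig3 = mul(0, 0) = 0
  sig4 = sub(0, 0) = 0
  sig6 = mul(8, 0) = 0
  sig7 = neg(0) = 0
  sig9 = max2(8, 0) = 8
  sig10 = sub(8, 0) = 8
  sig12 = mul(8, 8) = 64
  sig13 = neg(8) = -8
  sig14 = sub(0, 64) = -64
  sig15 = max2(-64, -8) = -8
  sig16 = min2(-8, -8) = -8
  sig17 = min2(-64, 0) = -64
  sig19 = min2(-64, -8) = -64

After the edit, cleaning proceeds:
  sig2: a read changed (src1 8->-7) — executes, giving -15.
  sig3: a read changed (sig2 0->-15; sig2 0->-15) — executes, giving 225.
  sig4: a read changed (sig2 0->-15; sig3 0->225) — executes, giving -240.
  sig6: a read changed (src1 8->-7; sig4 0->-240) — executes, giving 1680.
  sig7: a read changed (sig6 0->1680) — executes, giving -1680.
  sig9: a read changed (sig7 0->-1680) — executes, giving 8 — identical to its old value.
  sig10: a read changed (sig7 0->-1680) — executes, giving 1688.
  sig12: dirty, but its reads are unchanged (sig9 unchanged, sig9 unchanged); cached 64 stands.
  sig13: a read changed (sig10 8->1688) — executes, giving -1688.
  sig14: a read changed (sig7 0->-1680) — executes, giving -1744.
  sig15: a read changed (sig14 -64->-1744; sig13 -8->-1688) — executes, giving -1688.
  sig16: a read changed (sig15 -8->-1688) — executes, giving -1688.
  sig17: a read changed (sig14 -64->-1744; sig4 0->-240) — executes, giving -1744.
  sig19: a read changed (sig17 -64->-1744; sig16 -8->-1688) — executes, giving -1744.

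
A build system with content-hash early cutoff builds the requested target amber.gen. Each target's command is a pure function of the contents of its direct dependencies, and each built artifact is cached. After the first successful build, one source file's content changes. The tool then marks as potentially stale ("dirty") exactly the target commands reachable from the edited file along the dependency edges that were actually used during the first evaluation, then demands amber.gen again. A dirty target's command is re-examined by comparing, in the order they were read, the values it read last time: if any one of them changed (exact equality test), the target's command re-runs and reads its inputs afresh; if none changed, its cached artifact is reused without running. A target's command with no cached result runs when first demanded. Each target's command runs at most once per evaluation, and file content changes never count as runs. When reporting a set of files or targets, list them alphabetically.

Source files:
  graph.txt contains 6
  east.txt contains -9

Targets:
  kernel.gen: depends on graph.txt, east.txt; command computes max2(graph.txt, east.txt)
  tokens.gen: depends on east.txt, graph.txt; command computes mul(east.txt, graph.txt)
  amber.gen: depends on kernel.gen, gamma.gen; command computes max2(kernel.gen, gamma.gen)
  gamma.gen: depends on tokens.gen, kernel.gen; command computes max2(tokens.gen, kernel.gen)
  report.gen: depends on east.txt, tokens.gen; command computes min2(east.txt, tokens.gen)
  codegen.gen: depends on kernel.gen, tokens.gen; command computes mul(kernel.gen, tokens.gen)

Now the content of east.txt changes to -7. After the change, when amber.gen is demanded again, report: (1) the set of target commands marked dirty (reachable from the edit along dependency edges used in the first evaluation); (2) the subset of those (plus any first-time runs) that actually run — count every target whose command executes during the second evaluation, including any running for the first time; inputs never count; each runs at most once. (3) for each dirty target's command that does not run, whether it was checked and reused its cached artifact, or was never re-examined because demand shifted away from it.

Marked dirty: amber.gen, gamma.gen, kernel.gen, tokens.gen.
Target commands that run: gamma.gen, kernel.gen, tokens.gen — 3 in total.
Checked but reused from cache: amber.gen.
Key observation: the cutoff stops propagation at amber.gen — its inputs' values are unchanged, so it reuses its cache.

First evaluation (everything demanded from the output):
  kernel.gen = max2(6, -9) = 6
  tokens.gen = mul(-9, 6) = -54
  gamma.gen = max2(-54, 6) = 6
  amber.gen = max2(6, 6) = 6

Propagation after the edit:
  kernel.gen: runs — east.txt -9->-7; result 6 (same value as before).
  tokens.gen: runs — east.txt -9->-7; result -42.
  gamma.gen: runs — tokens.gen -54->-42; result 6 (same value as before).
  amber.gen: checked — values it read are unchanged (kernel.gen unchanged, gamma.gen unchanged); reused cached 6 without running.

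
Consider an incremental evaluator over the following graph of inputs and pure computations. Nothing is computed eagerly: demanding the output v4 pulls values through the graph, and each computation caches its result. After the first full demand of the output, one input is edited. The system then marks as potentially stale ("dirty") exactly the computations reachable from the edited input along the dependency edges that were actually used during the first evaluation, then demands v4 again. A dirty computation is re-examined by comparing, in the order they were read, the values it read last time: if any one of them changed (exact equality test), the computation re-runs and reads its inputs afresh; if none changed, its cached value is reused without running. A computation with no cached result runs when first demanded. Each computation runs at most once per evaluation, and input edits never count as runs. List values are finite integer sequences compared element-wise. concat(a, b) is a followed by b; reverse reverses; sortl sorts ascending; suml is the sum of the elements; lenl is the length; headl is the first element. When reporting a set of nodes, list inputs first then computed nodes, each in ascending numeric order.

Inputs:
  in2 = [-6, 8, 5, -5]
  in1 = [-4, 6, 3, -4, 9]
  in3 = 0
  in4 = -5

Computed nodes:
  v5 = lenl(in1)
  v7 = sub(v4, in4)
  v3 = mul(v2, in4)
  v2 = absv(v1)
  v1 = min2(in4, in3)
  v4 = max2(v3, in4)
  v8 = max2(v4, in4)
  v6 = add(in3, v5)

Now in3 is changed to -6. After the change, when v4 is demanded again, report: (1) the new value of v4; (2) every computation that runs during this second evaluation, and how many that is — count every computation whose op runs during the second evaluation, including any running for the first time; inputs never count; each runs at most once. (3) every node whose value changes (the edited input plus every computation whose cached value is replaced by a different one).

Initial pass — values computed on the first demand:
  v1 = min2(-5, 0) = -5
  v2 = absv(-5) = 5
  v3 = mul(5, -5) = -25
  v4 = max2(-25, -5) = -5

Second demand — change propagation:
  v1: re-runs because in3 0->-6; new result -6.
  v2: re-runs because v1 -5->-6; new result 6.
  v3: re-runs because v2 5->6; new result -30.
  v4: re-runs because v3 -25->-30; new result -5 (unchanged).

v4 now evaluates to -5.
Run set: v1, v2, v3, v4 (4 run).
Changed values: in3, v1, v2, v3.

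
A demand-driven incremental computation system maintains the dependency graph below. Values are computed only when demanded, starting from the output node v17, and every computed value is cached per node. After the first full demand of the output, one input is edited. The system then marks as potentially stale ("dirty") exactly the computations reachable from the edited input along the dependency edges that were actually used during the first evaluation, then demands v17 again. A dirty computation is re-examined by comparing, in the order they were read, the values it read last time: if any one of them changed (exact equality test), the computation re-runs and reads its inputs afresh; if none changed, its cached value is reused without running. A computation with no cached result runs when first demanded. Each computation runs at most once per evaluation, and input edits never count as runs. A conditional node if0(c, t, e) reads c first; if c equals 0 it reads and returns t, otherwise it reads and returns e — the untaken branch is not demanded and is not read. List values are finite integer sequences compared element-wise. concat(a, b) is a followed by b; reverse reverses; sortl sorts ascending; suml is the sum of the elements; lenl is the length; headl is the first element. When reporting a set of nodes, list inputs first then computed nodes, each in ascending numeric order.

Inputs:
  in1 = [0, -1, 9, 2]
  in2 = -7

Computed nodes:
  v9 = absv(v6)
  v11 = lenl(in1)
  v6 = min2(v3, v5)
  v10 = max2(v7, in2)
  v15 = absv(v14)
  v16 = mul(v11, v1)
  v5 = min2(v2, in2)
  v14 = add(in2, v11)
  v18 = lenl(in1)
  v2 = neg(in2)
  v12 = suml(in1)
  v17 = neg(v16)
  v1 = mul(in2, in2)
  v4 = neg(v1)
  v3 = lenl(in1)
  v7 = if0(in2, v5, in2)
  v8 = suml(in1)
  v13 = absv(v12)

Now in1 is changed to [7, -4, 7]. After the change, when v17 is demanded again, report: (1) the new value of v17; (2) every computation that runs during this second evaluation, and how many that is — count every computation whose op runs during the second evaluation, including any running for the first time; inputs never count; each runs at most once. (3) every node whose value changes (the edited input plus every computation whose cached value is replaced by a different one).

First evaluation (everything demanded from the output):
  v1 = mul(-7, -7) = 49
  v11 = lenl([0, -1, 9, 2]) = 4
  v16 = mul(4, 49) = 196
  v17 = neg(196) = -196

Propagation after the edit:
  v11: runs — in1 [0, -1, 9, 2]->[7, -4, 7]; result 3.
  v16: runs — v11 4->3; result 147.
  v17: runs — v16 196->147; result -147.

New value of v17: -147.
Computations that run: v11, v16, v17 — 3 in total.
Values that change: in1, v11, v16, v17.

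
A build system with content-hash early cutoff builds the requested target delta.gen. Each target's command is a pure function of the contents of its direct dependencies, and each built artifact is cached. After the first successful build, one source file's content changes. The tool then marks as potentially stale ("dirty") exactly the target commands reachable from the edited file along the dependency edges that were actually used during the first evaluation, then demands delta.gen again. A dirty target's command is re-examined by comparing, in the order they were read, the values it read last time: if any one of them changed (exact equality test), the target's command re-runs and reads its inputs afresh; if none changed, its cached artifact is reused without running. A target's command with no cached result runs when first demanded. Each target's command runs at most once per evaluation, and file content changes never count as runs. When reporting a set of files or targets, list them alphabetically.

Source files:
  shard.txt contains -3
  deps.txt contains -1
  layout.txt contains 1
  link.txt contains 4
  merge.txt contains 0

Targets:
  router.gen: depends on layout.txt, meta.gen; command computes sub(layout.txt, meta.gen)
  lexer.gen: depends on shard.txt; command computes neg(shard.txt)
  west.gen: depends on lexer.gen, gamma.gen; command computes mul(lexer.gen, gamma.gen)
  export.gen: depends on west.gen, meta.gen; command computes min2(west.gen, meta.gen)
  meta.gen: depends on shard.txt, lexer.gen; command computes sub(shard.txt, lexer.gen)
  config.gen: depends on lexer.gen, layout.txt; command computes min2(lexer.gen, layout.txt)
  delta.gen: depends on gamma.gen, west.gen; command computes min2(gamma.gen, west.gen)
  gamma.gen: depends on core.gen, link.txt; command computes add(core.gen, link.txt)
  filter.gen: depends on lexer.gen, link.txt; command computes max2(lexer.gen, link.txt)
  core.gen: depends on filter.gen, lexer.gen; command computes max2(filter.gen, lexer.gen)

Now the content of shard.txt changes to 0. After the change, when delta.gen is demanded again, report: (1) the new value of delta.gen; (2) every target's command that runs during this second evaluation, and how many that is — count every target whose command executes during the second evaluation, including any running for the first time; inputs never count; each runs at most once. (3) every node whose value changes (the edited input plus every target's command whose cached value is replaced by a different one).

First evaluation (everything demanded from the output):
  lexer.gen = neg(-3) = 3
  filter.gen = max2(3, 4) = 4
  core.gen = max2(4, 3) = 4
  gamma.gen = add(4, 4) = 8
  west.gen = mul(3, 8) = 24
  delta.gen = min2(8, 24) = 8

Propagation after the edit:
  lexer.gen: runs — shard.txt -3->0; result 0.
  filter.gen: runs — lexer.gen 3->0; result 4 (same value as before).
  core.gen: runs — lexer.gen 3->0; result 4 (same value as before).
  gamma.gen: checked — values it read are unchanged (core.gen unchanged, link.txt unchanged); reused cached 8 without running.
  west.gen: runs — lexer.gen 3->0; result 0.
  delta.gen: runs — west.gen 24->0; result 0.

Key observation: the cutoff stops propagation at gamma.gen — its inputs' values are unchanged, so it reuses its cache.

New value of delta.gen: 0.
Target commands that run: core.gen, delta.gen, filter.gen, lexer.gen, west.gen — 5 in total.
Values that change: delta.gen, lexer.gen, shard.txt, west.gen.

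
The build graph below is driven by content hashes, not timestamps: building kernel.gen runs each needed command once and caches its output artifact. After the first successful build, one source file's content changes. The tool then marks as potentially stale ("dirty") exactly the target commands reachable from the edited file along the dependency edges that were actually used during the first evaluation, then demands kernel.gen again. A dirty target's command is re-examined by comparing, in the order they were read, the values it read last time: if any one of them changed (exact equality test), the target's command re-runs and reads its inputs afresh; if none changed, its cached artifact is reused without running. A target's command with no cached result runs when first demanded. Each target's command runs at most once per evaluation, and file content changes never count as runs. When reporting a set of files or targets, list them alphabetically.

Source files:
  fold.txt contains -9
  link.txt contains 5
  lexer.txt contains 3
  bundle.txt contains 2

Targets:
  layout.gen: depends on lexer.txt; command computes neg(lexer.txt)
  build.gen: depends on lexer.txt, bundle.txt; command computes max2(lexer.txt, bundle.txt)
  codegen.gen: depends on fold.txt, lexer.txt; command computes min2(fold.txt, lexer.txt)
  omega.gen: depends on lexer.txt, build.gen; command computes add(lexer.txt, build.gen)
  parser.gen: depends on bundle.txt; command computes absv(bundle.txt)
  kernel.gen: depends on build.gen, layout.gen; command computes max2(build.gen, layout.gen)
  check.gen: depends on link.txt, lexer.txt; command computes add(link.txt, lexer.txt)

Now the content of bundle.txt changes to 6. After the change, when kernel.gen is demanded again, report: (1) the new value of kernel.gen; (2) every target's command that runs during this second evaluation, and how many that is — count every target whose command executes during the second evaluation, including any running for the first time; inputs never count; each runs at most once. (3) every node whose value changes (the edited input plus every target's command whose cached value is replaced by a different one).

Initial pass — values computed on the first demand:
  build.gen = max2(3, 2) = 3
  layout.gen = neg(3) = -3
  kernel.gen = max2(3, -3) = 3

Second demand — change propagation:
  build.gen: re-runs because bundle.txt 2->6; new result 6.
  kernel.gen: re-runs because build.gen 3->6; new result 6.

kernel.gen now evaluates to 6.
Run set: build.gen, kernel.gen (2 run).
Changed values: build.gen, bundle.txt, kernel.gen.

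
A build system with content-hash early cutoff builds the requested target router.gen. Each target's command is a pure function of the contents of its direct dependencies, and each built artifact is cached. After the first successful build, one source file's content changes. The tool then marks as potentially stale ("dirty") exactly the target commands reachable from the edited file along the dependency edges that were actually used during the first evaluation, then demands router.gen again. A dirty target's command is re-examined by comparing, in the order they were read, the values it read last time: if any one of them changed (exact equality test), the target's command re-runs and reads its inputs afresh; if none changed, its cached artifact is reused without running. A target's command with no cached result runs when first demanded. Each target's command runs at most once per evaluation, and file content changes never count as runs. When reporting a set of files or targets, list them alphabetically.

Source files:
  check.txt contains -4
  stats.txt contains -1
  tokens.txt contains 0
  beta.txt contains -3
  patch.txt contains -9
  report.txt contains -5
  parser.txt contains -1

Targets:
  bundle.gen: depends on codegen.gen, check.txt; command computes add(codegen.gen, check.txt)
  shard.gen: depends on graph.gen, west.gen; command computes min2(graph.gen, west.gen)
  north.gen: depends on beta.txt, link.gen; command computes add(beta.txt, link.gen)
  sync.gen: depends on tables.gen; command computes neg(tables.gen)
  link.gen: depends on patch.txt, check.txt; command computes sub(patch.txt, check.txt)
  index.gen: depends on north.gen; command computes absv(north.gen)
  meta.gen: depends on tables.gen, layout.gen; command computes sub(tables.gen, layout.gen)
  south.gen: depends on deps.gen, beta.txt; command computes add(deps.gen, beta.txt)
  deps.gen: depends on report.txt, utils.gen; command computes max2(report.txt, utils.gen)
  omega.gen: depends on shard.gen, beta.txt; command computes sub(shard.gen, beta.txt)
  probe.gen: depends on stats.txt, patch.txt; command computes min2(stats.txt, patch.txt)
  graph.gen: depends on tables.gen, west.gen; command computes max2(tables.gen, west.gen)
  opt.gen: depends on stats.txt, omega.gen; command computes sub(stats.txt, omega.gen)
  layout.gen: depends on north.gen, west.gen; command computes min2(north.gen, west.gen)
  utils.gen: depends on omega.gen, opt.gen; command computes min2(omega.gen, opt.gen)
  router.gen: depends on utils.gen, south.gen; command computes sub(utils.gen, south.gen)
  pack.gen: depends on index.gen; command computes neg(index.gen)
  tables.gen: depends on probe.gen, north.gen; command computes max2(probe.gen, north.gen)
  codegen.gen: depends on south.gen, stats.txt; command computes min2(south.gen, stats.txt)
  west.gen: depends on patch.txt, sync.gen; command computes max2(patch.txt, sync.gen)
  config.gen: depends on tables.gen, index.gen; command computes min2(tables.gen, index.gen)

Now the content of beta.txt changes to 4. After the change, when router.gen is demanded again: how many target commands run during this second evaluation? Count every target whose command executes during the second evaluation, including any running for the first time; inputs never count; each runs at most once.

First evaluation (everything demanded from the output):
  link.gen = sub(-9, -4) = -5
  north.gen = add(-3, -5) = -8
  probe.gen = min2(-1, -9) = -9
  tables.gen = max2(-9, -8) = -8
  sync.gen = neg(-8) = 8
  west.gen = max2(-9, 8) = 8
  graph.gen = max2(-8, 8) = 8
  shard.gen = min2(8, 8) = 8
  omega.gen = sub(8, -3) = 11
  opt.gen = sub(-1, 11) = -12
  utils.gen = min2(11, -12) = -12
  deps.gen = max2(-5, -12) = -5
  south.gen = add(-5, -3) = -8
  router.gen = sub(-12, -8) = -4

Propagation after the edit:
  north.gen: runs — beta.txt -3->4; result -1.
  tables.gen: runs — north.gen -8->-1; result -1.
  sync.gen: runs — tables.gen -8->-1; result 1.
  west.gen: runs — sync.gen 8->1; result 1.
  graph.gen: runs — tables.gen -8->-1; west.gen 8->1; result 1.
  shard.gen: runs — graph.gen 8->1; west.gen 8->1; result 1.
  omega.gen: runs — shard.gen 8->1; beta.txt -3->4; result -3.
  opt.gen: runs — omega.gen 11->-3; result 2.
  utils.gen: runs — omega.gen 11->-3; opt.gen -12->2; result -3.
  deps.gen: runs — utils.gen -12->-3; result -3.
  south.gen: runs — deps.gen -5->-3; beta.txt -3->4; result 1.
  router.gen: runs — utils.gen -12->-3; south.gen -8->1; result -4 (same value as before).

Target commands that run: deps.gen, graph.gen, north.gen, omega.gen, opt.gen, router.gen, shard.gen, south.gen, sync.gen, tables.gen, utils.gen, west.gen — 12 in total.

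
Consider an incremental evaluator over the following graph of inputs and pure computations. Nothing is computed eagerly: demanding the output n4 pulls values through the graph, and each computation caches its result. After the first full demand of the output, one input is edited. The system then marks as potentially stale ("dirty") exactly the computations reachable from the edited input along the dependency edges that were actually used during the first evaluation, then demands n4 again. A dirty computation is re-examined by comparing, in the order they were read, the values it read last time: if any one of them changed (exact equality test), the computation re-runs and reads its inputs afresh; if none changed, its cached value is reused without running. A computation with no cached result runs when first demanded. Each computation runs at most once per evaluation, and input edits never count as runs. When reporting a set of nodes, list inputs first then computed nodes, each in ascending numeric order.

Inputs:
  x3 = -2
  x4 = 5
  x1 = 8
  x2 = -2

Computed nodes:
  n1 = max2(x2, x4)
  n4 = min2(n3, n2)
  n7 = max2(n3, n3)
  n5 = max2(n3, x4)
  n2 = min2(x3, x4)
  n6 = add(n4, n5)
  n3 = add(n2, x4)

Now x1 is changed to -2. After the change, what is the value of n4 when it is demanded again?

n4 now evaluates to -2.
The important point: nothing the output needs ever reads x1, so the edit is invisible to it.

Initial pass — values computed on the first demand:
  n2 = min2(-2, 5) = -2
  n3 = add(-2, 5) = 3
  n4 = min2(3, -2) = -2

Second demand — change propagation:
  no demanded computation ever read x1, so the edit dirties nothing and nothing runs.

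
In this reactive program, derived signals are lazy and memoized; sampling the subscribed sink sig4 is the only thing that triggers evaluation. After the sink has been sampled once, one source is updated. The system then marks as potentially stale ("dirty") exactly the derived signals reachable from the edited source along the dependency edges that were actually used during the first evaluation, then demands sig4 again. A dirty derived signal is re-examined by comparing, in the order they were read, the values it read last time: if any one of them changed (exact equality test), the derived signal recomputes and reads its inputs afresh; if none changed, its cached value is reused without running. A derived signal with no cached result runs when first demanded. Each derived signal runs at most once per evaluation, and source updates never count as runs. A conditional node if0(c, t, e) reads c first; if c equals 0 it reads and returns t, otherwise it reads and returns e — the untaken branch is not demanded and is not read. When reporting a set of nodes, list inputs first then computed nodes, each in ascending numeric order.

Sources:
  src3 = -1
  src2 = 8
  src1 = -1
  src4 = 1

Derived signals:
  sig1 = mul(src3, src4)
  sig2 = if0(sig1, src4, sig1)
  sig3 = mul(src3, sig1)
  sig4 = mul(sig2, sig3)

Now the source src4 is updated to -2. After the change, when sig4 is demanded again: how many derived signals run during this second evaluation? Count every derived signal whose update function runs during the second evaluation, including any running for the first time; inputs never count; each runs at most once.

4 derived signals run: sig1, sig2, sig3, sig4.

First demand of the output computes:
  sig1 = mul(-1, 1) = -1
  sig2 = if0(sig1=-1 -> else branch sig1) = -1
  sig3 = mul(-1, -1) = 1
  sig4 = mul(-1, 1) = -1

After the edit, cleaning proceeds:
  sig1: a read changed (src4 1->-2) — executes, giving 2.
  sig2: a read changed (sig1 -1->2; sig1 -1->2) — executes, giving 2.
  sig3: a read changed (sig1 -1->2) — executes, giving -2.
  sig4: a read changed (sig2 -1->2; sig3 1->-2) — executes, giving -4.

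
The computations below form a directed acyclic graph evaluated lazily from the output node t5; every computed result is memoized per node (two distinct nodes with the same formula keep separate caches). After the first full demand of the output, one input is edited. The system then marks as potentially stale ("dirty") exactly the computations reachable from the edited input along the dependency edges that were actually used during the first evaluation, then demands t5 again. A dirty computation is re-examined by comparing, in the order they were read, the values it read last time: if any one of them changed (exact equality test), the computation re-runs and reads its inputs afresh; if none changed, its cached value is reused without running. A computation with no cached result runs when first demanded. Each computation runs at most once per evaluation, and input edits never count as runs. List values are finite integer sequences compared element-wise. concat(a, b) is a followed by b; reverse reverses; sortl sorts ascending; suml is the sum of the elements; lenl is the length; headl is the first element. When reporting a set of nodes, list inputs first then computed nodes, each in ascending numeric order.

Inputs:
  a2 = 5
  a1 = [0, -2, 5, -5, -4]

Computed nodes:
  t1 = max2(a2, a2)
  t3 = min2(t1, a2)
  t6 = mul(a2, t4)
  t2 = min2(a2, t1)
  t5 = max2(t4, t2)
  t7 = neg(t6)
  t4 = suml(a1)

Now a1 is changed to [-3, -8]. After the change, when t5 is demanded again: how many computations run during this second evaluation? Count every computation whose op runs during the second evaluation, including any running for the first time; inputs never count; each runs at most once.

First demand of the output computes:
  t1 = max2(5, 5) = 5
  t2 = min2(5, 5) = 5
  t4 = suml([0, -2, 5, -5, -4]) = -6
  t5 = max2(-6, 5) = 5

After the edit, cleaning proceeds:
  t4: a read changed (a1 [0, -2, 5, -5, -4]->[-3, -8]) — executes, giving -11.
  t5: a read changed (t4 -6->-11) — executes, giving 5 — identical to its old value.

2 computations run: t4, t5.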